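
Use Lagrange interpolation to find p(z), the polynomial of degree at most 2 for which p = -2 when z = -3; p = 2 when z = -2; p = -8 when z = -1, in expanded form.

p(z) = -7z^2 - 31z - 32

Build the Lagrange basis polynomials:
L_0(z) = (z + 2)(z + 1) / [2] = (1/2)z^2 + (3/2)z + 1
L_1(z) = (z + 3)(z + 1) / [-1] = -z^2 - 4z - 3
L_2(z) = (z + 3)(z + 2) / [2] = (1/2)z^2 + (5/2)z + 3
p(z) = (-2)·L_0 + 2·L_1 + (-8)·L_2
  (-2)·L_0(z) = -z^2 - 3z - 2
  2·L_1(z) = -2z^2 - 8z - 6
  (-8)·L_2(z) = -4z^2 - 20z - 24
Adding term by term: -7z^2 - 31z - 32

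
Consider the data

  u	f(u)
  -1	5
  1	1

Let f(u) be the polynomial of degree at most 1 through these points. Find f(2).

L_0(2) = (1)/[(-2)] = -1/2
L_1(2) = (3)/[(2)] = 3/2
Sum: 5·(-1/2) + 1·(3/2) = -1

-1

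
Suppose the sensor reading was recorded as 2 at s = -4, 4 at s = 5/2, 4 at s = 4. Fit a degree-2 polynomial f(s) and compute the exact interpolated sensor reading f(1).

Evaluate each Lagrange basis at s = 1:
L_0(1) = (-3/2)·(-3)/[(-13/2)·(-8)] = 9/104
L_1(1) = (5)·(-3)/[(13/2)·(-3/2)] = 20/13
L_2(1) = (5)·(-3/2)/[(8)·(3/2)] = -5/8
Sum: 2·(9/104) + 4·(20/13) + 4·(-5/8) = 199/52

199/52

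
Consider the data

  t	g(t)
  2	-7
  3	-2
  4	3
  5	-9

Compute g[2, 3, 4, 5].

-17/6

g[2,3] = (-2 - (-7)) / (3 - 2) = 5
g[3,4] = (3 - (-2)) / (4 - 3) = 5
g[4,5] = (-9 - 3) / (5 - 4) = -12
g[2,3,4] = (5 - 5) / (4 - 2) = 0
g[3,4,5] = (-12 - 5) / (5 - 3) = -17/2
g[2,3,4,5] = (-17/2 - 0) / (5 - 2) = -17/6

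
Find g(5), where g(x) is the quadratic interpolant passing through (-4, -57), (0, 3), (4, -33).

-57

Evaluate each Lagrange basis at x = 5:
L_0(5) = (5)·(1)/[(-4)·(-8)] = 5/32
L_1(5) = (9)·(1)/[(4)·(-4)] = -9/16
L_2(5) = (9)·(5)/[(8)·(4)] = 45/32
Sum: (-57)·(5/32) + 3·(-9/16) + (-33)·(45/32) = -57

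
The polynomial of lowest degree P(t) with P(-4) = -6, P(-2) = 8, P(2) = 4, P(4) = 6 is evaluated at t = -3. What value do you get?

27/8

Using Newton's divided-difference form:
P[-4,-2] = (8 - (-6)) / (-2 - (-4)) = 7
P[-2,2] = (4 - 8) / (2 - (-2)) = -1
P[2,4] = (6 - 4) / (4 - 2) = 1
P[-4,-2,2] = (-1 - 7) / (2 - (-4)) = -4/3
P[-2,2,4] = (1 - (-1)) / (4 - (-2)) = 1/3
P[-4,-2,2,4] = (1/3 - (-4/3)) / (4 - (-4)) = 5/24
P(-3) = -6 + 7·(1) + (-4/3)·(1)·(-1) + (5/24)·(1)·(-1)·(-5) = 27/8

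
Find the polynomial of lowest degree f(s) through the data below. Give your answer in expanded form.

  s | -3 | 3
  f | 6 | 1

f(s) = -(5/6)s + 7/2

L_0(s) = (s - 3) / [-6] = -(1/6)s + 1/2
L_1(s) = (s + 3) / [6] = (1/6)s + 1/2
f(s) = 6·L_0 + 1·L_1
  6·L_0(s) = -s + 3
  1·L_1(s) = (1/6)s + 1/2
Adding term by term: -(5/6)s + 7/2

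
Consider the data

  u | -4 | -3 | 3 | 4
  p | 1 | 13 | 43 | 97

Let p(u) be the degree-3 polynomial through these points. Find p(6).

301

Evaluate each Lagrange basis at u = 6:
L_0(6) = (9)·(3)·(2)/[(-1)·(-7)·(-8)] = -27/28
L_1(6) = (10)·(3)·(2)/[(1)·(-6)·(-7)] = 10/7
L_2(6) = (10)·(9)·(2)/[(7)·(6)·(-1)] = -30/7
L_3(6) = (10)·(9)·(3)/[(8)·(7)·(1)] = 135/28
Sum: 1·(-27/28) + 13·(10/7) + 43·(-30/7) + 97·(135/28) = 301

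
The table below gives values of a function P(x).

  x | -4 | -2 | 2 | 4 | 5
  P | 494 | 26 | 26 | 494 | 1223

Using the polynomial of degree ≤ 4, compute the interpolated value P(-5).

1223

L_0(-5) = (-3)·(-7)·(-9)·(-10)/[(-2)·(-6)·(-8)·(-9)] = 35/16
L_1(-5) = (-1)·(-7)·(-9)·(-10)/[(2)·(-4)·(-6)·(-7)] = -15/8
L_2(-5) = (-1)·(-3)·(-9)·(-10)/[(6)·(4)·(-2)·(-3)] = 15/8
L_3(-5) = (-1)·(-3)·(-7)·(-10)/[(8)·(6)·(2)·(-1)] = -35/16
L_4(-5) = (-1)·(-3)·(-7)·(-9)/[(9)·(7)·(3)·(1)] = 1
Sum: 494·(35/16) + 26·(-15/8) + 26·(15/8) + 494·(-35/16) + 1223·(1) = 1223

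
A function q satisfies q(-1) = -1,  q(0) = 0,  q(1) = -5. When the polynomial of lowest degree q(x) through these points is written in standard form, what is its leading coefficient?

-3

L_0(x) = x(x - 1) / [2] = (1/2)x^2 - (1/2)x
L_1(x) = (x + 1)(x - 1) / [-1] = -x^2 + 1
L_2(x) = (x + 1)x / [2] = (1/2)x^2 + (1/2)x
q(x) = (-1)·L_0 + 0·L_1 + (-5)·L_2
Only the coefficient of x^2 is needed; take it from each L_i and combine:
(-1)·(1/2) + 0·(-1) + (-5)·(1/2) = -3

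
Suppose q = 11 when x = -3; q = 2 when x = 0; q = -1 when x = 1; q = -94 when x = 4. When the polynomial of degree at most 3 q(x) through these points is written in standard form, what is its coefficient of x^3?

-1

L_0(x) = x(x - 1)(x - 4) / [-84] = -(1/84)x^3 + (5/84)x^2 - (1/21)x
L_1(x) = (x + 3)(x - 1)(x - 4) / [12] = (1/12)x^3 - (1/6)x^2 - (11/12)x + 1
L_2(x) = (x + 3)x(x - 4) / [-12] = -(1/12)x^3 + (1/12)x^2 + x
L_3(x) = (x + 3)x(x - 1) / [84] = (1/84)x^3 + (1/42)x^2 - (1/28)x
q(x) = 11·L_0 + 2·L_1 + (-1)·L_2 + (-94)·L_3
Only the coefficient of x^3 is needed; take it from each L_i and combine:
11·(-1/84) + 2·(1/12) + (-1)·(-1/12) + (-94)·(1/84) = -1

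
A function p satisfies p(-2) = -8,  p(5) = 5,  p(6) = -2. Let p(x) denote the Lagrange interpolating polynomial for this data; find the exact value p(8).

-317/14

Evaluate each Lagrange basis at x = 8:
L_0(8) = (3)·(2)/[(-7)·(-8)] = 3/28
L_1(8) = (10)·(2)/[(7)·(-1)] = -20/7
L_2(8) = (10)·(3)/[(8)·(1)] = 15/4
Sum: (-8)·(3/28) + 5·(-20/7) + (-2)·(15/4) = -317/14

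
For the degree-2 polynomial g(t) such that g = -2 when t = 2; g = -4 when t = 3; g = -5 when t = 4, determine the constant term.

5

L_0(t) = (t - 3)(t - 4) / [2] = (1/2)t^2 - (7/2)t + 6
L_1(t) = (t - 2)(t - 4) / [-1] = -t^2 + 6t - 8
L_2(t) = (t - 2)(t - 3) / [2] = (1/2)t^2 - (5/2)t + 3
g(t) = (-2)·L_0 + (-4)·L_1 + (-5)·L_2
Only the constant term is needed; take it from each L_i and combine:
(-2)·(6) + (-4)·(-8) + (-5)·(3) = 5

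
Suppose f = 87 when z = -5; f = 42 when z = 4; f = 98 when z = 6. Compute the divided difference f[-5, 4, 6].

3

f[-5,4] = (42 - 87) / (4 - (-5)) = -5
f[4,6] = (98 - 42) / (6 - 4) = 28
f[-5,4,6] = (28 - (-5)) / (6 - (-5)) = 3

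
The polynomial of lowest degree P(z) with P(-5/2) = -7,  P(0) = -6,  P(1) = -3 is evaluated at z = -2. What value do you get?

Evaluate each Lagrange basis at z = -2:
L_0(-2) = (-2)·(-3)/[(-5/2)·(-7/2)] = 24/35
L_1(-2) = (1/2)·(-3)/[(5/2)·(-1)] = 3/5
L_2(-2) = (1/2)·(-2)/[(7/2)·(1)] = -2/7
Sum: (-7)·(24/35) + (-6)·(3/5) + (-3)·(-2/7) = -264/35

-264/35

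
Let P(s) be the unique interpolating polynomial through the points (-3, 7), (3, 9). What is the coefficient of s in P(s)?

1/3

The leading coefficient equals the top divided difference P[-3,3].
P[-3,3] = (9 - 7) / (3 - (-3)) = 1/3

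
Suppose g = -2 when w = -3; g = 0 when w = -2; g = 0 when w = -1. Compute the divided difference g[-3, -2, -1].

-1

g[-3,-2] = (0 - (-2)) / (-2 - (-3)) = 2
g[-2,-1] = (0 - 0) / (-1 - (-2)) = 0
g[-3,-2,-1] = (0 - 2) / (-1 - (-3)) = -1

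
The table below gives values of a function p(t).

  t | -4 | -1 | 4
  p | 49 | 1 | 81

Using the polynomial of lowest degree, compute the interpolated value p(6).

L_0(6) = (7)·(2)/[(-3)·(-8)] = 7/12
L_1(6) = (10)·(2)/[(3)·(-5)] = -4/3
L_2(6) = (10)·(7)/[(8)·(5)] = 7/4
Sum: 49·(7/12) + 1·(-4/3) + 81·(7/4) = 169

169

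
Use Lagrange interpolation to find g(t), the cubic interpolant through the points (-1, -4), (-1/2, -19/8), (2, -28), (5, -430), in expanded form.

g(t) = -3t^3 - 3t^2 + 4t

L_0(t) = (t + 1/2)(t - 2)(t - 5) / [-9] = -(1/9)t^3 + (13/18)t^2 - (13/18)t - 5/9
L_1(t) = (t + 1)(t - 2)(t - 5) / [55/8] = (8/55)t^3 - (48/55)t^2 + (24/55)t + 16/11
L_2(t) = (t + 1)(t + 1/2)(t - 5) / [-45/2] = -(2/45)t^3 + (7/45)t^2 + (14/45)t + 1/9
L_3(t) = (t + 1)(t + 1/2)(t - 2) / [99] = (1/99)t^3 - (1/198)t^2 - (5/198)t - 1/99
g(t) = (-4)·L_0 + (-19/8)·L_1 + (-28)·L_2 + (-430)·L_3
  (-4)·L_0(t) = (4/9)t^3 - (26/9)t^2 + (26/9)t + 20/9
  (-19/8)·L_1(t) = -(19/55)t^3 + (114/55)t^2 - (57/55)t - 38/11
  (-28)·L_2(t) = (56/45)t^3 - (196/45)t^2 - (392/45)t - 28/9
  (-430)·L_3(t) = -(430/99)t^3 + (215/99)t^2 + (1075/99)t + 430/99
Adding term by term: -3t^3 - 3t^2 + 4t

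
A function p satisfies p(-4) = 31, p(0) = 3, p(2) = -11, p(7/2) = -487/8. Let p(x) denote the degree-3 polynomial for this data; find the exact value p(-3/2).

Using Newton's divided-difference form:
p[-4,0] = (3 - 31) / (0 - (-4)) = -7
p[0,2] = (-11 - 3) / (2 - 0) = -7
p[2,7/2] = (-487/8 - (-11)) / (7/2 - 2) = -133/4
p[-4,0,2] = (-7 - (-7)) / (2 - (-4)) = 0
p[0,2,7/2] = (-133/4 - (-7)) / (7/2 - 0) = -15/2
p[-4,0,2,7/2] = (-15/2 - 0) / (7/2 - (-4)) = -1
p(-3/2) = 31 + (-7)·(5/2) + 0·(5/2)·(-3/2) + (-1)·(5/2)·(-3/2)·(-7/2) = 3/8

3/8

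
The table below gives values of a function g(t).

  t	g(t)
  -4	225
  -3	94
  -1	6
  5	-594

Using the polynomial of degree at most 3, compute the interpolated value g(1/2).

Evaluate each Lagrange basis at t = 1/2:
L_0(1/2) = (7/2)·(3/2)·(-9/2)/[(-1)·(-3)·(-9)] = 7/8
L_1(1/2) = (9/2)·(3/2)·(-9/2)/[(1)·(-2)·(-8)] = -243/128
L_2(1/2) = (9/2)·(7/2)·(-9/2)/[(3)·(2)·(-6)] = 63/32
L_3(1/2) = (9/2)·(7/2)·(3/2)/[(9)·(8)·(6)] = 7/128
Sum: 225·(7/8) + 94·(-243/128) + 6·(63/32) + (-594)·(7/128) = -9/4

-9/4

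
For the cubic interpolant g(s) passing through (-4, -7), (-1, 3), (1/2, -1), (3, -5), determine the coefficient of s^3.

The leading coefficient equals the top divided difference g[-4,-1,1/2,3].
g[-4,-1] = (3 - (-7)) / (-1 - (-4)) = 10/3
g[-1,1/2] = (-1 - 3) / (1/2 - (-1)) = -8/3
g[1/2,3] = (-5 - (-1)) / (3 - 1/2) = -8/5
g[-4,-1,1/2] = (-8/3 - 10/3) / (1/2 - (-4)) = -4/3
g[-1,1/2,3] = (-8/5 - (-8/3)) / (3 - (-1)) = 4/15
g[-4,-1,1/2,3] = (4/15 - (-4/3)) / (3 - (-4)) = 8/35

8/35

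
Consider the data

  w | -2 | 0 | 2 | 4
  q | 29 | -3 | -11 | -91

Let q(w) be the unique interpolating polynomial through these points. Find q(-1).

4

L_0(-1) = (-1)·(-3)·(-5)/[(-2)·(-4)·(-6)] = 5/16
L_1(-1) = (1)·(-3)·(-5)/[(2)·(-2)·(-4)] = 15/16
L_2(-1) = (1)·(-1)·(-5)/[(4)·(2)·(-2)] = -5/16
L_3(-1) = (1)·(-1)·(-3)/[(6)·(4)·(2)] = 1/16
Sum: 29·(5/16) + (-3)·(15/16) + (-11)·(-5/16) + (-91)·(1/16) = 4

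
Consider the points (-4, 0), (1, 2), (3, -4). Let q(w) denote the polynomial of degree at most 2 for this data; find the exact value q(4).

Evaluate each Lagrange basis at w = 4:
L_0(4) = (3)·(1)/[(-5)·(-7)] = 3/35
L_1(4) = (8)·(1)/[(5)·(-2)] = -4/5
L_2(4) = (8)·(3)/[(7)·(2)] = 12/7
Sum: 0 + 2·(-4/5) + (-4)·(12/7) = -296/35

-296/35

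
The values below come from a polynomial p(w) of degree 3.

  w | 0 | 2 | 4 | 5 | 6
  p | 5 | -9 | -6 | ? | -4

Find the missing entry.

The 4 known values determine p uniquely (degree ≤ 3).
Evaluate each Lagrange basis at w = 5:
L_0(5) = (3)·(1)·(-1)/[(-2)·(-4)·(-6)] = 1/16
L_1(5) = (5)·(1)·(-1)/[(2)·(-2)·(-4)] = -5/16
L_2(5) = (5)·(3)·(-1)/[(4)·(2)·(-2)] = 15/16
L_3(5) = (5)·(3)·(1)/[(6)·(4)·(2)] = 5/16
Sum: 5·(1/16) + (-9)·(-5/16) + (-6)·(15/16) + (-4)·(5/16) = -15/4

-15/4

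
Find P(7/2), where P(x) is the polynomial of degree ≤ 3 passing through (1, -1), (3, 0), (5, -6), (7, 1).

Using Newton's divided-difference form:
P[1,3] = (0 - (-1)) / (3 - 1) = 1/2
P[3,5] = (-6 - 0) / (5 - 3) = -3
P[5,7] = (1 - (-6)) / (7 - 5) = 7/2
P[1,3,5] = (-3 - 1/2) / (5 - 1) = -7/8
P[3,5,7] = (7/2 - (-3)) / (7 - 3) = 13/8
P[1,3,5,7] = (13/8 - (-7/8)) / (7 - 1) = 5/12
P(7/2) = -1 + (1/2)·(5/2) + (-7/8)·(5/2)·(1/2) + (5/12)·(5/2)·(1/2)·(-3/2) = -13/8

-13/8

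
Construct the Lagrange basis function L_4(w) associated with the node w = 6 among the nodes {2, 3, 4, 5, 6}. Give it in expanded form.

L_4(w) = (1/24)w^4 - (7/12)w^3 + (71/24)w^2 - (77/12)w + 5

L_4(w) = (w - 2)(w - 3)(w - 4)(w - 5) / [(4)·(3)·(2)·(1)]
       = (w^4 - 14w^3 + 71w^2 - 154w + 120) / (24)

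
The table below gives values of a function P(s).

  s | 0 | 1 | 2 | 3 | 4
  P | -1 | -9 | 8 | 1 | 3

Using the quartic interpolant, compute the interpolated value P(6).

576

Evaluate each Lagrange basis at s = 6:
L_0(6) = (5)·(4)·(3)·(2)/[(-1)·(-2)·(-3)·(-4)] = 5
L_1(6) = (6)·(4)·(3)·(2)/[(1)·(-1)·(-2)·(-3)] = -24
L_2(6) = (6)·(5)·(3)·(2)/[(2)·(1)·(-1)·(-2)] = 45
L_3(6) = (6)·(5)·(4)·(2)/[(3)·(2)·(1)·(-1)] = -40
L_4(6) = (6)·(5)·(4)·(3)/[(4)·(3)·(2)·(1)] = 15
Sum: (-1)·(5) + (-9)·(-24) + 8·(45) + 1·(-40) + 3·(15) = 576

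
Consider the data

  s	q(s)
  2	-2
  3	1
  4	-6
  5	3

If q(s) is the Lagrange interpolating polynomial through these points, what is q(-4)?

-1686

Evaluate each Lagrange basis at s = -4:
L_0(-4) = (-7)·(-8)·(-9)/[(-1)·(-2)·(-3)] = 84
L_1(-4) = (-6)·(-8)·(-9)/[(1)·(-1)·(-2)] = -216
L_2(-4) = (-6)·(-7)·(-9)/[(2)·(1)·(-1)] = 189
L_3(-4) = (-6)·(-7)·(-8)/[(3)·(2)·(1)] = -56
Sum: (-2)·(84) + 1·(-216) + (-6)·(189) + 3·(-56) = -1686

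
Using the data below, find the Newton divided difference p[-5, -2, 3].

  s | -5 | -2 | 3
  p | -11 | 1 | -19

p[-5,-2] = (1 - (-11)) / (-2 - (-5)) = 4
p[-2,3] = (-19 - 1) / (3 - (-2)) = -4
p[-5,-2,3] = (-4 - 4) / (3 - (-5)) = -1

-1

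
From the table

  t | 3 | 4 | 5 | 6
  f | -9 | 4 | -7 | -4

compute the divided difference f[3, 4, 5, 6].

f[3,4] = (4 - (-9)) / (4 - 3) = 13
f[4,5] = (-7 - 4) / (5 - 4) = -11
f[5,6] = (-4 - (-7)) / (6 - 5) = 3
f[3,4,5] = (-11 - 13) / (5 - 3) = -12
f[4,5,6] = (3 - (-11)) / (6 - 4) = 7
f[3,4,5,6] = (7 - (-12)) / (6 - 3) = 19/3

19/3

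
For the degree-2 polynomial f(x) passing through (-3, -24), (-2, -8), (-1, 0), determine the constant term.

Build the Lagrange basis polynomials:
L_0(x) = (x + 2)(x + 1) / [2] = (1/2)x^2 + (3/2)x + 1
L_1(x) = (x + 3)(x + 1) / [-1] = -x^2 - 4x - 3
L_2(x) = (x + 3)(x + 2) / [2] = (1/2)x^2 + (5/2)x + 3
f(x) = (-24)·L_0 + (-8)·L_1 + 0·L_2
Only the constant term is needed; take it from each L_i and combine:
(-24)·(1) + (-8)·(-3) + 0·(3) = 0

0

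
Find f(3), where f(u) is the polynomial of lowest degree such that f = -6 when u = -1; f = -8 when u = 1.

-10

L_0(3) = (2)/[(-2)] = -1
L_1(3) = (4)/[(2)] = 2
Sum: (-6)·(-1) + (-8)·(2) = -10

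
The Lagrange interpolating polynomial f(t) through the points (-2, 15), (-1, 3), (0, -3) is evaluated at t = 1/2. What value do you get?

Evaluate each Lagrange basis at t = 1/2:
L_0(1/2) = (3/2)·(1/2)/[(-1)·(-2)] = 3/8
L_1(1/2) = (5/2)·(1/2)/[(1)·(-1)] = -5/4
L_2(1/2) = (5/2)·(3/2)/[(2)·(1)] = 15/8
Sum: 15·(3/8) + 3·(-5/4) + (-3)·(15/8) = -15/4

-15/4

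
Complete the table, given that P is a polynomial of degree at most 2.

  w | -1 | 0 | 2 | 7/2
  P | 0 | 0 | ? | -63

The 3 known values determine P uniquely (degree ≤ 2).
Evaluate each Lagrange basis at w = 2:
L_0(2) = (2)·(-3/2)/[(-1)·(-9/2)] = -2/3
L_1(2) = (3)·(-3/2)/[(1)·(-7/2)] = 9/7
L_2(2) = (3)·(2)/[(9/2)·(7/2)] = 8/21
Sum: 0 + 0 + (-63)·(8/21) = -24

-24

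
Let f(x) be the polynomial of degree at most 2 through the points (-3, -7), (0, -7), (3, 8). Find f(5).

79/3

Evaluate each Lagrange basis at x = 5:
L_0(5) = (5)·(2)/[(-3)·(-6)] = 5/9
L_1(5) = (8)·(2)/[(3)·(-3)] = -16/9
L_2(5) = (8)·(5)/[(6)·(3)] = 20/9
Sum: (-7)·(5/9) + (-7)·(-16/9) + 8·(20/9) = 79/3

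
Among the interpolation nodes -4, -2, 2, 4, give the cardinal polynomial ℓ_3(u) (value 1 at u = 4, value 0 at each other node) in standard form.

ℓ_3(u) = (1/96)u^3 + (1/24)u^2 - (1/24)u - 1/6

ℓ_3(u) = (u + 4)(u + 2)(u - 2) / [(8)·(6)·(2)]
       = (u^3 + 4u^2 - 4u - 16) / (96)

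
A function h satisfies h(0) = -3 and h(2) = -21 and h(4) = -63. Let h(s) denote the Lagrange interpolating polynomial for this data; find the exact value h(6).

L_0(6) = (4)·(2)/[(-2)·(-4)] = 1
L_1(6) = (6)·(2)/[(2)·(-2)] = -3
L_2(6) = (6)·(4)/[(4)·(2)] = 3
Sum: (-3)·(1) + (-21)·(-3) + (-63)·(3) = -129

-129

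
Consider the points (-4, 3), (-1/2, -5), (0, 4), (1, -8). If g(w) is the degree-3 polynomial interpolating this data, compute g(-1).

L_0(-1) = (-1/2)·(-1)·(-2)/[(-7/2)·(-4)·(-5)] = 1/70
L_1(-1) = (3)·(-1)·(-2)/[(7/2)·(-1/2)·(-3/2)] = 16/7
L_2(-1) = (3)·(-1/2)·(-2)/[(4)·(1/2)·(-1)] = -3/2
L_3(-1) = (3)·(-1/2)·(-1)/[(5)·(3/2)·(1)] = 1/5
Sum: 3·(1/70) + (-5)·(16/7) + 4·(-3/2) + (-8)·(1/5) = -1329/70

-1329/70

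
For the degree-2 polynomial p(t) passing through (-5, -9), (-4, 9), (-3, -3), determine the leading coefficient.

-15

The leading coefficient equals the top divided difference p[-5,-4,-3].
p[-5,-4] = (9 - (-9)) / (-4 - (-5)) = 18
p[-4,-3] = (-3 - 9) / (-3 - (-4)) = -12
p[-5,-4,-3] = (-12 - 18) / (-3 - (-5)) = -15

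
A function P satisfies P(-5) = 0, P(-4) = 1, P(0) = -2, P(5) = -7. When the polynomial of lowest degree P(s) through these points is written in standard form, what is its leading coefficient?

Build the Lagrange basis polynomials:
L_0(s) = (s + 4)s(s - 5) / [-50] = -(1/50)s^3 + (1/50)s^2 + (2/5)s
L_1(s) = (s + 5)s(s - 5) / [36] = (1/36)s^3 - (25/36)s
L_2(s) = (s + 5)(s + 4)(s - 5) / [-100] = -(1/100)s^3 - (1/25)s^2 + (1/4)s + 1
L_3(s) = (s + 5)(s + 4)s / [450] = (1/450)s^3 + (1/50)s^2 + (2/45)s
P(s) = 0·L_0 + 1·L_1 + (-2)·L_2 + (-7)·L_3
Only the coefficient of s^3 is needed; take it from each L_i and combine:
0·(-1/50) + 1·(1/36) + (-2)·(-1/100) + (-7)·(1/450) = 29/900

29/900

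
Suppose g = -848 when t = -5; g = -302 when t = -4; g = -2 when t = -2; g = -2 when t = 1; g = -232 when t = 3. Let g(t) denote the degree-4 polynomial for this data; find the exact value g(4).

L_0(4) = (8)·(6)·(3)·(1)/[(-1)·(-3)·(-6)·(-8)] = 1
L_1(4) = (9)·(6)·(3)·(1)/[(1)·(-2)·(-5)·(-7)] = -81/35
L_2(4) = (9)·(8)·(3)·(1)/[(3)·(2)·(-3)·(-5)] = 12/5
L_3(4) = (9)·(8)·(6)·(1)/[(6)·(5)·(3)·(-2)] = -12/5
L_4(4) = (9)·(8)·(6)·(3)/[(8)·(7)·(5)·(2)] = 81/35
Sum: (-848)·(1) + (-302)·(-81/35) + (-2)·(12/5) + (-2)·(-12/5) + (-232)·(81/35) = -686

-686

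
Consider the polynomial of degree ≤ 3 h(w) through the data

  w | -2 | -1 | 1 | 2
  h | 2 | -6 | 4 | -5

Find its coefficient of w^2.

L_0(w) = (w + 1)(w - 1)(w - 2) / [-12] = -(1/12)w^3 + (1/6)w^2 + (1/12)w - 1/6
L_1(w) = (w + 2)(w - 1)(w - 2) / [6] = (1/6)w^3 - (1/6)w^2 - (2/3)w + 2/3
L_2(w) = (w + 2)(w + 1)(w - 2) / [-6] = -(1/6)w^3 - (1/6)w^2 + (2/3)w + 2/3
L_3(w) = (w + 2)(w + 1)(w - 1) / [12] = (1/12)w^3 + (1/6)w^2 - (1/12)w - 1/6
h(w) = 2·L_0 + (-6)·L_1 + 4·L_2 + (-5)·L_3
Only the coefficient of w^2 is needed; take it from each L_i and combine:
2·(1/6) + (-6)·(-1/6) + 4·(-1/6) + (-5)·(1/6) = -1/6

-1/6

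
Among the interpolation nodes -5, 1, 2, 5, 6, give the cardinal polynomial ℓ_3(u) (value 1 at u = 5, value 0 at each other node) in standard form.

ℓ_3(u) = -(1/120)u^4 + (1/30)u^3 + (5/24)u^2 - (11/15)u + 1/2

ℓ_3(u) = (u + 5)(u - 1)(u - 2)(u - 6) / [(10)·(4)·(3)·(-1)]
       = (u^4 - 4u^3 - 25u^2 + 88u - 60) / (-120)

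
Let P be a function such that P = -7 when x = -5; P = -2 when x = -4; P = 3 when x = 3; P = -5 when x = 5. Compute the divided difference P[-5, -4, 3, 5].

P[-5,-4] = (-2 - (-7)) / (-4 - (-5)) = 5
P[-4,3] = (3 - (-2)) / (3 - (-4)) = 5/7
P[3,5] = (-5 - 3) / (5 - 3) = -4
P[-5,-4,3] = (5/7 - 5) / (3 - (-5)) = -15/28
P[-4,3,5] = (-4 - 5/7) / (5 - (-4)) = -11/21
P[-5,-4,3,5] = (-11/21 - (-15/28)) / (5 - (-5)) = 1/840

1/840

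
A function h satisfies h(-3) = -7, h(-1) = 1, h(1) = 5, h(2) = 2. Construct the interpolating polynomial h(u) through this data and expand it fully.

Newton's divided differences:
h[-3,-1] = (1 - (-7)) / (-1 - (-3)) = 4
h[-1,1] = (5 - 1) / (1 - (-1)) = 2
h[1,2] = (2 - 5) / (2 - 1) = -3
h[-3,-1,1] = (2 - 4) / (1 - (-3)) = -1/2
h[-1,1,2] = (-3 - 2) / (2 - (-1)) = -5/3
h[-3,-1,1,2] = (-5/3 - (-1/2)) / (2 - (-3)) = -7/30
h(u) = -7 + 4·(u + 3) + (-1/2)·(u + 3)(u + 1) + (-7/30)·(u + 3)(u + 1)(u - 1)
Expanding: h(u) = -(7/30)u^3 - (6/5)u^2 + (67/30)u + 21/5

h(u) = -(7/30)u^3 - (6/5)u^2 + (67/30)u + 21/5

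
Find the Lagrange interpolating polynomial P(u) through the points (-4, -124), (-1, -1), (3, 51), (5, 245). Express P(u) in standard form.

Build the Lagrange basis polynomials:
L_0(u) = (u + 1)(u - 3)(u - 5) / [-189] = -(1/189)u^3 + (1/27)u^2 - (1/27)u - 5/63
L_1(u) = (u + 4)(u - 3)(u - 5) / [72] = (1/72)u^3 - (1/18)u^2 - (17/72)u + 5/6
L_2(u) = (u + 4)(u + 1)(u - 5) / [-56] = -(1/56)u^3 + (3/8)u + 5/14
L_3(u) = (u + 4)(u + 1)(u - 3) / [108] = (1/108)u^3 + (1/54)u^2 - (11/108)u - 1/9
P(u) = (-124)·L_0 + (-1)·L_1 + 51·L_2 + 245·L_3
  (-124)·L_0(u) = (124/189)u^3 - (124/27)u^2 + (124/27)u + 620/63
  (-1)·L_1(u) = -(1/72)u^3 + (1/18)u^2 + (17/72)u - 5/6
  51·L_2(u) = -(51/56)u^3 + (153/8)u + 255/14
  245·L_3(u) = (245/108)u^3 + (245/54)u^2 - (2695/108)u - 245/9
Adding term by term: 2u^3 - u

P(u) = 2u^3 - u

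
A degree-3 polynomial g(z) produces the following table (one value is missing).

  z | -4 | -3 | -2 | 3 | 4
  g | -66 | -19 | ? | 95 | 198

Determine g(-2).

The 4 known values determine g uniquely (degree ≤ 3).
Evaluate each Lagrange basis at z = -2:
L_0(-2) = (1)·(-5)·(-6)/[(-1)·(-7)·(-8)] = -15/28
L_1(-2) = (2)·(-5)·(-6)/[(1)·(-6)·(-7)] = 10/7
L_2(-2) = (2)·(1)·(-6)/[(7)·(6)·(-1)] = 2/7
L_3(-2) = (2)·(1)·(-5)/[(8)·(7)·(1)] = -5/28
Sum: (-66)·(-15/28) + (-19)·(10/7) + 95·(2/7) + 198·(-5/28) = 0

0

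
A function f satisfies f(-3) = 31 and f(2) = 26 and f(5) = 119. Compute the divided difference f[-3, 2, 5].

f[-3,2] = (26 - 31) / (2 - (-3)) = -1
f[2,5] = (119 - 26) / (5 - 2) = 31
f[-3,2,5] = (31 - (-1)) / (5 - (-3)) = 4

4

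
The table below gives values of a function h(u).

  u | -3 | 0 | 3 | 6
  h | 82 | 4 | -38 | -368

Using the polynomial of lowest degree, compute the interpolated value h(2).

-8

Evaluate each Lagrange basis at u = 2:
L_0(2) = (2)·(-1)·(-4)/[(-3)·(-6)·(-9)] = -4/81
L_1(2) = (5)·(-1)·(-4)/[(3)·(-3)·(-6)] = 10/27
L_2(2) = (5)·(2)·(-4)/[(6)·(3)·(-3)] = 20/27
L_3(2) = (5)·(2)·(-1)/[(9)·(6)·(3)] = -5/81
Sum: 82·(-4/81) + 4·(10/27) + (-38)·(20/27) + (-368)·(-5/81) = -8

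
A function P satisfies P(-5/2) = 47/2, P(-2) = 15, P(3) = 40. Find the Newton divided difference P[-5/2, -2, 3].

4

P[-5/2,-2] = (15 - 47/2) / (-2 - (-5/2)) = -17
P[-2,3] = (40 - 15) / (3 - (-2)) = 5
P[-5/2,-2,3] = (5 - (-17)) / (3 - (-5/2)) = 4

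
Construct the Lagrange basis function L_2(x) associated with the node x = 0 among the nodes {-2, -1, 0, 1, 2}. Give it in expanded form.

L_2(x) = (1/4)x^4 - (5/4)x^2 + 1

L_2(x) = (x + 2)(x + 1)(x - 1)(x - 2) / [(2)·(1)·(-1)·(-2)]
       = (x^4 - 5x^2 + 4) / (4)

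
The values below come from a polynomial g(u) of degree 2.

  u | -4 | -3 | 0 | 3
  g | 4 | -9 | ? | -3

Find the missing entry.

-24

The 3 known values determine g uniquely (degree ≤ 2).
Evaluate each Lagrange basis at u = 0:
L_0(0) = (3)·(-3)/[(-1)·(-7)] = -9/7
L_1(0) = (4)·(-3)/[(1)·(-6)] = 2
L_2(0) = (4)·(3)/[(7)·(6)] = 2/7
Sum: 4·(-9/7) + (-9)·(2) + (-3)·(2/7) = -24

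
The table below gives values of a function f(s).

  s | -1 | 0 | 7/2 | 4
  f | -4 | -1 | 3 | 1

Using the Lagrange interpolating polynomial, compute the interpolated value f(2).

86/21

Evaluate each Lagrange basis at s = 2:
L_0(2) = (2)·(-3/2)·(-2)/[(-1)·(-9/2)·(-5)] = -4/15
L_1(2) = (3)·(-3/2)·(-2)/[(1)·(-7/2)·(-4)] = 9/14
L_2(2) = (3)·(2)·(-2)/[(9/2)·(7/2)·(-1/2)] = 32/21
L_3(2) = (3)·(2)·(-3/2)/[(5)·(4)·(1/2)] = -9/10
Sum: (-4)·(-4/15) + (-1)·(9/14) + 3·(32/21) + 1·(-9/10) = 86/21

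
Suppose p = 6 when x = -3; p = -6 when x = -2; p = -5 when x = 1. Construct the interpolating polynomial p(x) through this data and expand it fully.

L_0(x) = (x + 2)(x - 1) / [4] = (1/4)x^2 + (1/4)x - 1/2
L_1(x) = (x + 3)(x - 1) / [-3] = -(1/3)x^2 - (2/3)x + 1
L_2(x) = (x + 3)(x + 2) / [12] = (1/12)x^2 + (5/12)x + 1/2
p(x) = 6·L_0 + (-6)·L_1 + (-5)·L_2
  6·L_0(x) = (3/2)x^2 + (3/2)x - 3
  (-6)·L_1(x) = 2x^2 + 4x - 6
  (-5)·L_2(x) = -(5/12)x^2 - (25/12)x - 5/2
Adding term by term: (37/12)x^2 + (41/12)x - 23/2

p(x) = (37/12)x^2 + (41/12)x - 23/2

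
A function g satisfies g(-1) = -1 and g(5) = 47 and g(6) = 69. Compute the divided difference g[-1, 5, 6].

2

g[-1,5] = (47 - (-1)) / (5 - (-1)) = 8
g[5,6] = (69 - 47) / (6 - 5) = 22
g[-1,5,6] = (22 - 8) / (6 - (-1)) = 2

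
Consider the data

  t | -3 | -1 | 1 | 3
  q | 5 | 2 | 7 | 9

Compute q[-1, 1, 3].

-3/8

q[-1,1] = (7 - 2) / (1 - (-1)) = 5/2
q[1,3] = (9 - 7) / (3 - 1) = 1
q[-1,1,3] = (1 - 5/2) / (3 - (-1)) = -3/8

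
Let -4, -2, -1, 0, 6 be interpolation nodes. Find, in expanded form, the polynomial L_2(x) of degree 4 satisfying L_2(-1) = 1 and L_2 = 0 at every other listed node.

L_2(x) = (x + 4)(x + 2)x(x - 6) / [(3)·(1)·(-1)·(-7)]
       = (x^4 - 28x^2 - 48x) / (21)

L_2(x) = (1/21)x^4 - (4/3)x^2 - (16/7)x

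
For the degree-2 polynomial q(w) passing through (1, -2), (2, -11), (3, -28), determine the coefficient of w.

Build the Lagrange basis polynomials:
L_0(w) = (w - 2)(w - 3) / [2] = (1/2)w^2 - (5/2)w + 3
L_1(w) = (w - 1)(w - 3) / [-1] = -w^2 + 4w - 3
L_2(w) = (w - 1)(w - 2) / [2] = (1/2)w^2 - (3/2)w + 1
q(w) = (-2)·L_0 + (-11)·L_1 + (-28)·L_2
Only the coefficient of w is needed; take it from each L_i and combine:
(-2)·(-5/2) + (-11)·(4) + (-28)·(-3/2) = 3

3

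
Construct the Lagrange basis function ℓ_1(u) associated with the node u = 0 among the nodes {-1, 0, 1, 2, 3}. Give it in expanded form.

ℓ_1(u) = -(1/6)u^4 + (5/6)u^3 - (5/6)u^2 - (5/6)u + 1

ℓ_1(u) = (u + 1)(u - 1)(u - 2)(u - 3) / [(1)·(-1)·(-2)·(-3)]
       = (u^4 - 5u^3 + 5u^2 + 5u - 6) / (-6)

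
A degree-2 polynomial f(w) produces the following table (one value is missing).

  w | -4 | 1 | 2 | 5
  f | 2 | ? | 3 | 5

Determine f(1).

23/9

The 3 known values determine f uniquely (degree ≤ 2).
Evaluate each Lagrange basis at w = 1:
L_0(1) = (-1)·(-4)/[(-6)·(-9)] = 2/27
L_1(1) = (5)·(-4)/[(6)·(-3)] = 10/9
L_2(1) = (5)·(-1)/[(9)·(3)] = -5/27
Sum: 2·(2/27) + 3·(10/9) + 5·(-5/27) = 23/9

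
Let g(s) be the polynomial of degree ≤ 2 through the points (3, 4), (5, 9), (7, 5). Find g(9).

-8

L_0(9) = (4)·(2)/[(-2)·(-4)] = 1
L_1(9) = (6)·(2)/[(2)·(-2)] = -3
L_2(9) = (6)·(4)/[(4)·(2)] = 3
Sum: 4·(1) + 9·(-3) + 5·(3) = -8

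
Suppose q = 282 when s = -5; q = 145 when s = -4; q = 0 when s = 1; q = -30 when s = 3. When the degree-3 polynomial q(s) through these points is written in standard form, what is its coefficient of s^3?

-2

The leading coefficient equals the top divided difference q[-5,-4,1,3].
q[-5,-4] = (145 - 282) / (-4 - (-5)) = -137
q[-4,1] = (0 - 145) / (1 - (-4)) = -29
q[1,3] = (-30 - 0) / (3 - 1) = -15
q[-5,-4,1] = (-29 - (-137)) / (1 - (-5)) = 18
q[-4,1,3] = (-15 - (-29)) / (3 - (-4)) = 2
q[-5,-4,1,3] = (2 - 18) / (3 - (-5)) = -2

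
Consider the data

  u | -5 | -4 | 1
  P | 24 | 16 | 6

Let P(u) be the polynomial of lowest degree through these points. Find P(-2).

L_0(-2) = (2)·(-3)/[(-1)·(-6)] = -1
L_1(-2) = (3)·(-3)/[(1)·(-5)] = 9/5
L_2(-2) = (3)·(2)/[(6)·(5)] = 1/5
Sum: 24·(-1) + 16·(9/5) + 6·(1/5) = 6

6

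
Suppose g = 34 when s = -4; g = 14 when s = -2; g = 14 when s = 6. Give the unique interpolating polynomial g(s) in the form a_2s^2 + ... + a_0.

L_0(s) = (s + 2)(s - 6) / [20] = (1/20)s^2 - (1/5)s - 3/5
L_1(s) = (s + 4)(s - 6) / [-16] = -(1/16)s^2 + (1/8)s + 3/2
L_2(s) = (s + 4)(s + 2) / [80] = (1/80)s^2 + (3/40)s + 1/10
g(s) = 34·L_0 + 14·L_1 + 14·L_2
  34·L_0(s) = (17/10)s^2 - (34/5)s - 102/5
  14·L_1(s) = -(7/8)s^2 + (7/4)s + 21
  14·L_2(s) = (7/40)s^2 + (21/20)s + 7/5
Adding term by term: s^2 - 4s + 2

g(s) = s^2 - 4s + 2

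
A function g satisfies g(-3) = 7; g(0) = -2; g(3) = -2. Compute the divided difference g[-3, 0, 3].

1/2

g[-3,0] = (-2 - 7) / (0 - (-3)) = -3
g[0,3] = (-2 - (-2)) / (3 - 0) = 0
g[-3,0,3] = (0 - (-3)) / (3 - (-3)) = 1/2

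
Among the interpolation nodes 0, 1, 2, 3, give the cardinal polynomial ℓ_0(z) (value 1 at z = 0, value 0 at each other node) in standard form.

ℓ_0(z) = -(1/6)z^3 + z^2 - (11/6)z + 1

ℓ_0(z) = (z - 1)(z - 2)(z - 3) / [(-1)·(-2)·(-3)]
       = (z^3 - 6z^2 + 11z - 6) / (-6)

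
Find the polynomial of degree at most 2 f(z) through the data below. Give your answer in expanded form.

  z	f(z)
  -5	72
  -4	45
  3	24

Build the Lagrange basis polynomials:
L_0(z) = (z + 4)(z - 3) / [8] = (1/8)z^2 + (1/8)z - 3/2
L_1(z) = (z + 5)(z - 3) / [-7] = -(1/7)z^2 - (2/7)z + 15/7
L_2(z) = (z + 5)(z + 4) / [56] = (1/56)z^2 + (9/56)z + 5/14
f(z) = 72·L_0 + 45·L_1 + 24·L_2
  72·L_0(z) = 9z^2 + 9z - 108
  45·L_1(z) = -(45/7)z^2 - (90/7)z + 675/7
  24·L_2(z) = (3/7)z^2 + (27/7)z + 60/7
Adding term by term: 3z^2 - 3

f(z) = 3z^2 - 3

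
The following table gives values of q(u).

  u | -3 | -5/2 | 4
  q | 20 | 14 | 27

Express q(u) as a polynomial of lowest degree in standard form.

L_0(u) = (u + 5/2)(u - 4) / [7/2] = (2/7)u^2 - (3/7)u - 20/7
L_1(u) = (u + 3)(u - 4) / [-13/4] = -(4/13)u^2 + (4/13)u + 48/13
L_2(u) = (u + 3)(u + 5/2) / [91/2] = (2/91)u^2 + (11/91)u + 15/91
q(u) = 20·L_0 + 14·L_1 + 27·L_2
  20·L_0(u) = (40/7)u^2 - (60/7)u - 400/7
  14·L_1(u) = -(56/13)u^2 + (56/13)u + 672/13
  27·L_2(u) = (54/91)u^2 + (297/91)u + 405/91
Adding term by term: 2u^2 - u - 1

q(u) = 2u^2 - u - 1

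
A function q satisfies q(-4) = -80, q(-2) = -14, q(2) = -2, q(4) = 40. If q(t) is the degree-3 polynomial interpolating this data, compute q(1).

Evaluate each Lagrange basis at t = 1:
L_0(1) = (3)·(-1)·(-3)/[(-2)·(-6)·(-8)] = -3/32
L_1(1) = (5)·(-1)·(-3)/[(2)·(-4)·(-6)] = 5/16
L_2(1) = (5)·(3)·(-3)/[(6)·(4)·(-2)] = 15/16
L_3(1) = (5)·(3)·(-1)/[(8)·(6)·(2)] = -5/32
Sum: (-80)·(-3/32) + (-14)·(5/16) + (-2)·(15/16) + 40·(-5/32) = -5

-5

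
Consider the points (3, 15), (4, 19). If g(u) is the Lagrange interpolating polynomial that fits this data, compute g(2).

Evaluate each Lagrange basis at u = 2:
L_0(2) = (-2)/[(-1)] = 2
L_1(2) = (-1)/[(1)] = -1
Sum: 15·(2) + 19·(-1) = 11

11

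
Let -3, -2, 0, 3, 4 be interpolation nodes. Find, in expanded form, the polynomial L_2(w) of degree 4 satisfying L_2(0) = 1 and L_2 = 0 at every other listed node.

L_2(w) = (1/72)w^4 - (1/36)w^3 - (17/72)w^2 + (1/4)w + 1

L_2(w) = (w + 3)(w + 2)(w - 3)(w - 4) / [(3)·(2)·(-3)·(-4)]
       = (w^4 - 2w^3 - 17w^2 + 18w + 72) / (72)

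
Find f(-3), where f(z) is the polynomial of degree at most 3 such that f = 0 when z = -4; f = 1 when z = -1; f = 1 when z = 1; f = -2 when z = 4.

1/3

Evaluate each Lagrange basis at z = -3:
L_0(-3) = (-2)·(-4)·(-7)/[(-3)·(-5)·(-8)] = 7/15
L_1(-3) = (1)·(-4)·(-7)/[(3)·(-2)·(-5)] = 14/15
L_2(-3) = (1)·(-2)·(-7)/[(5)·(2)·(-3)] = -7/15
L_3(-3) = (1)·(-2)·(-4)/[(8)·(5)·(3)] = 1/15
Sum: 0 + 1·(14/15) + 1·(-7/15) + (-2)·(1/15) = 1/3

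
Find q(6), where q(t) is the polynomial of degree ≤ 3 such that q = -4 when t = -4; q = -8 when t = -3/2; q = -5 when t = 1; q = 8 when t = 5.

Evaluate each Lagrange basis at t = 6:
L_0(6) = (15/2)·(5)·(1)/[(-5/2)·(-5)·(-9)] = -1/3
L_1(6) = (10)·(5)·(1)/[(5/2)·(-5/2)·(-13/2)] = 16/13
L_2(6) = (10)·(15/2)·(1)/[(5)·(5/2)·(-4)] = -3/2
L_3(6) = (10)·(15/2)·(5)/[(9)·(13/2)·(4)] = 125/78
Sum: (-4)·(-1/3) + (-8)·(16/13) + (-5)·(-3/2) + 8·(125/78) = 307/26

307/26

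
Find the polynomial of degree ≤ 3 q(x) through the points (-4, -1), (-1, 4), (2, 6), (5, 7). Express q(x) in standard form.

q(x) = (1/81)x^3 - (7/54)x^2 + (41/54)x + 397/81

Newton's divided differences:
q[-4,-1] = (4 - (-1)) / (-1 - (-4)) = 5/3
q[-1,2] = (6 - 4) / (2 - (-1)) = 2/3
q[2,5] = (7 - 6) / (5 - 2) = 1/3
q[-4,-1,2] = (2/3 - 5/3) / (2 - (-4)) = -1/6
q[-1,2,5] = (1/3 - 2/3) / (5 - (-1)) = -1/18
q[-4,-1,2,5] = (-1/18 - (-1/6)) / (5 - (-4)) = 1/81
q(x) = -1 + (5/3)·(x + 4) + (-1/6)·(x + 4)(x + 1) + (1/81)·(x + 4)(x + 1)(x - 2)
Expanding: q(x) = (1/81)x^3 - (7/54)x^2 + (41/54)x + 397/81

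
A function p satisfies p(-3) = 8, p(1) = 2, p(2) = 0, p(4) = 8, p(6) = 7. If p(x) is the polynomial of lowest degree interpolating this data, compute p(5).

176/15

Evaluate each Lagrange basis at x = 5:
L_0(5) = (4)·(3)·(1)·(-1)/[(-4)·(-5)·(-7)·(-9)] = -1/105
L_1(5) = (8)·(3)·(1)·(-1)/[(4)·(-1)·(-3)·(-5)] = 2/5
L_2(5) = (8)·(4)·(1)·(-1)/[(5)·(1)·(-2)·(-4)] = -4/5
L_3(5) = (8)·(4)·(3)·(-1)/[(7)·(3)·(2)·(-2)] = 8/7
L_4(5) = (8)·(4)·(3)·(1)/[(9)·(5)·(4)·(2)] = 4/15
Sum: 8·(-1/105) + 2·(2/5) + 0 + 8·(8/7) + 7·(4/15) = 176/15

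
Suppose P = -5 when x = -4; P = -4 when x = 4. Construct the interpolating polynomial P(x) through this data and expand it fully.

P(x) = (1/8)x - 9/2

Build the Lagrange basis polynomials:
L_0(x) = (x - 4) / [-8] = -(1/8)x + 1/2
L_1(x) = (x + 4) / [8] = (1/8)x + 1/2
P(x) = (-5)·L_0 + (-4)·L_1
  (-5)·L_0(x) = (5/8)x - 5/2
  (-4)·L_1(x) = -(1/2)x - 2
Adding term by term: (1/8)x - 9/2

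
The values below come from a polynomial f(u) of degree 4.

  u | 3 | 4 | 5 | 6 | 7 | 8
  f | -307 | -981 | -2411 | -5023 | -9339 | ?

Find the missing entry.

-15977

The 5 known values determine f uniquely (degree ≤ 4).
Evaluate each Lagrange basis at u = 8:
L_0(8) = (4)·(3)·(2)·(1)/[(-1)·(-2)·(-3)·(-4)] = 1
L_1(8) = (5)·(3)·(2)·(1)/[(1)·(-1)·(-2)·(-3)] = -5
L_2(8) = (5)·(4)·(2)·(1)/[(2)·(1)·(-1)·(-2)] = 10
L_3(8) = (5)·(4)·(3)·(1)/[(3)·(2)·(1)·(-1)] = -10
L_4(8) = (5)·(4)·(3)·(2)/[(4)·(3)·(2)·(1)] = 5
Sum: (-307)·(1) + (-981)·(-5) + (-2411)·(10) + (-5023)·(-10) + (-9339)·(5) = -15977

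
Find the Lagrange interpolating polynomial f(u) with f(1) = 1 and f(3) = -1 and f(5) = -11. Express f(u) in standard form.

f(u) = -u^2 + 3u - 1

L_0(u) = (u - 3)(u - 5) / [8] = (1/8)u^2 - u + 15/8
L_1(u) = (u - 1)(u - 5) / [-4] = -(1/4)u^2 + (3/2)u - 5/4
L_2(u) = (u - 1)(u - 3) / [8] = (1/8)u^2 - (1/2)u + 3/8
f(u) = 1·L_0 + (-1)·L_1 + (-11)·L_2
  1·L_0(u) = (1/8)u^2 - u + 15/8
  (-1)·L_1(u) = (1/4)u^2 - (3/2)u + 5/4
  (-11)·L_2(u) = -(11/8)u^2 + (11/2)u - 33/8
Adding term by term: -u^2 + 3u - 1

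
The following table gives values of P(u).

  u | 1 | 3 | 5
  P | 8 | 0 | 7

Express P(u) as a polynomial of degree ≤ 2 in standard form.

L_0(u) = (u - 3)(u - 5) / [8] = (1/8)u^2 - u + 15/8
L_1(u) = (u - 1)(u - 5) / [-4] = -(1/4)u^2 + (3/2)u - 5/4
L_2(u) = (u - 1)(u - 3) / [8] = (1/8)u^2 - (1/2)u + 3/8
P(u) = 8·L_0 + 0·L_1 + 7·L_2
  8·L_0(u) = u^2 - 8u + 15
  0·L_1(u) = 0
  7·L_2(u) = (7/8)u^2 - (7/2)u + 21/8
Adding term by term: (15/8)u^2 - (23/2)u + 141/8

P(u) = (15/8)u^2 - (23/2)u + 141/8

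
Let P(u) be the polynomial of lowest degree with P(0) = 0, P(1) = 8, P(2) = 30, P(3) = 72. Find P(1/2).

Evaluate each Lagrange basis at u = 1/2:
L_0(1/2) = (-1/2)·(-3/2)·(-5/2)/[(-1)·(-2)·(-3)] = 5/16
L_1(1/2) = (1/2)·(-3/2)·(-5/2)/[(1)·(-1)·(-2)] = 15/16
L_2(1/2) = (1/2)·(-1/2)·(-5/2)/[(2)·(1)·(-1)] = -5/16
L_3(1/2) = (1/2)·(-1/2)·(-3/2)/[(3)·(2)·(1)] = 1/16
Sum: 0 + 8·(15/16) + 30·(-5/16) + 72·(1/16) = 21/8

21/8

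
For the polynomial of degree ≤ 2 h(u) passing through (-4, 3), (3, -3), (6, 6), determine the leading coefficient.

27/70

L_0(u) = (u - 3)(u - 6) / [70] = (1/70)u^2 - (9/70)u + 9/35
L_1(u) = (u + 4)(u - 6) / [-21] = -(1/21)u^2 + (2/21)u + 8/7
L_2(u) = (u + 4)(u - 3) / [30] = (1/30)u^2 + (1/30)u - 2/5
h(u) = 3·L_0 + (-3)·L_1 + 6·L_2
Only the coefficient of u^2 is needed; take it from each L_i and combine:
3·(1/70) + (-3)·(-1/21) + 6·(1/30) = 27/70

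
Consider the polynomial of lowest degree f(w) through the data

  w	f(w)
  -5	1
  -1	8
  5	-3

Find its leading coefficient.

The leading coefficient equals the top divided difference f[-5,-1,5].
f[-5,-1] = (8 - 1) / (-1 - (-5)) = 7/4
f[-1,5] = (-3 - 8) / (5 - (-1)) = -11/6
f[-5,-1,5] = (-11/6 - 7/4) / (5 - (-5)) = -43/120

-43/120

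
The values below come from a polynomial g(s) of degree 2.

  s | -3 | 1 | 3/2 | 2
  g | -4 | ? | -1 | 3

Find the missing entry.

The 3 known values determine g uniquely (degree ≤ 2).
L_0(1) = (-1/2)·(-1)/[(-9/2)·(-5)] = 1/45
L_1(1) = (4)·(-1)/[(9/2)·(-1/2)] = 16/9
L_2(1) = (4)·(-1/2)/[(5)·(1/2)] = -4/5
Sum: (-4)·(1/45) + (-1)·(16/9) + 3·(-4/5) = -64/15

-64/15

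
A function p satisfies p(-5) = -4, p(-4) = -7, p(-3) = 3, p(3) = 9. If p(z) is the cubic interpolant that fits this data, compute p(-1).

Using Newton's divided-difference form:
p[-5,-4] = (-7 - (-4)) / (-4 - (-5)) = -3
p[-4,-3] = (3 - (-7)) / (-3 - (-4)) = 10
p[-3,3] = (9 - 3) / (3 - (-3)) = 1
p[-5,-4,-3] = (10 - (-3)) / (-3 - (-5)) = 13/2
p[-4,-3,3] = (1 - 10) / (3 - (-4)) = -9/7
p[-5,-4,-3,3] = (-9/7 - 13/2) / (3 - (-5)) = -109/112
p(-1) = -4 + (-3)·(4) + (13/2)·(4)·(3) + (-109/112)·(4)·(3)·(2) = 541/14

541/14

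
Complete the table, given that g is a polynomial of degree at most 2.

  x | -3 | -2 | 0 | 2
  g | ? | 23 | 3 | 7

42

The 3 known values determine g uniquely (degree ≤ 2).
L_0(-3) = (-3)·(-5)/[(-2)·(-4)] = 15/8
L_1(-3) = (-1)·(-5)/[(2)·(-2)] = -5/4
L_2(-3) = (-1)·(-3)/[(4)·(2)] = 3/8
Sum: 23·(15/8) + 3·(-5/4) + 7·(3/8) = 42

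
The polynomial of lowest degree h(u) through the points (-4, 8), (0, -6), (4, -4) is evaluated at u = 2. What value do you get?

L_0(2) = (2)·(-2)/[(-4)·(-8)] = -1/8
L_1(2) = (6)·(-2)/[(4)·(-4)] = 3/4
L_2(2) = (6)·(2)/[(8)·(4)] = 3/8
Sum: 8·(-1/8) + (-6)·(3/4) + (-4)·(3/8) = -7

-7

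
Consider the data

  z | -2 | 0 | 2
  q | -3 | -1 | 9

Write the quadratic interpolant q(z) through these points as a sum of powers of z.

Newton's divided differences:
q[-2,0] = (-1 - (-3)) / (0 - (-2)) = 1
q[0,2] = (9 - (-1)) / (2 - 0) = 5
q[-2,0,2] = (5 - 1) / (2 - (-2)) = 1
q(z) = -3 + 1·(z + 2) + 1·(z + 2)z
Expanding: q(z) = z^2 + 3z - 1

q(z) = z^2 + 3z - 1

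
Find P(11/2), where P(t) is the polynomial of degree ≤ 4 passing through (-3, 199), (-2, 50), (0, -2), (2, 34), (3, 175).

15175/8

Evaluate each Lagrange basis at t = 11/2:
L_0(11/2) = (15/2)·(11/2)·(7/2)·(5/2)/[(-1)·(-3)·(-5)·(-6)] = 385/96
L_1(11/2) = (17/2)·(11/2)·(7/2)·(5/2)/[(1)·(-2)·(-4)·(-5)] = -1309/128
L_2(11/2) = (17/2)·(15/2)·(7/2)·(5/2)/[(3)·(2)·(-2)·(-3)] = 2975/192
L_3(11/2) = (17/2)·(15/2)·(11/2)·(5/2)/[(5)·(4)·(2)·(-1)] = -2805/128
L_4(11/2) = (17/2)·(15/2)·(11/2)·(7/2)/[(6)·(5)·(3)·(1)] = 1309/96
Sum: 199·(385/96) + 50·(-1309/128) + (-2)·(2975/192) + 34·(-2805/128) + 175·(1309/96) = 15175/8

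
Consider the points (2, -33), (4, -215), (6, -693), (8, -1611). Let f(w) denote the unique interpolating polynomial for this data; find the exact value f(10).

-3113

L_0(10) = (6)·(4)·(2)/[(-2)·(-4)·(-6)] = -1
L_1(10) = (8)·(4)·(2)/[(2)·(-2)·(-4)] = 4
L_2(10) = (8)·(6)·(2)/[(4)·(2)·(-2)] = -6
L_3(10) = (8)·(6)·(4)/[(6)·(4)·(2)] = 4
Sum: (-33)·(-1) + (-215)·(4) + (-693)·(-6) + (-1611)·(4) = -3113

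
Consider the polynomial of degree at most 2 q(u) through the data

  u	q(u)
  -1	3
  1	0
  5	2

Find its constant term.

Build the Lagrange basis polynomials:
L_0(u) = (u - 1)(u - 5) / [12] = (1/12)u^2 - (1/2)u + 5/12
L_1(u) = (u + 1)(u - 5) / [-8] = -(1/8)u^2 + (1/2)u + 5/8
L_2(u) = (u + 1)(u - 1) / [24] = (1/24)u^2 - 1/24
q(u) = 3·L_0 + 0·L_1 + 2·L_2
Only the constant term is needed; take it from each L_i and combine:
3·(5/12) + 0·(5/8) + 2·(-1/24) = 7/6

7/6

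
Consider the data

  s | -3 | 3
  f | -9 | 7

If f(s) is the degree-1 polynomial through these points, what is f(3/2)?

3

Evaluate each Lagrange basis at s = 3/2:
L_0(3/2) = (-3/2)/[(-6)] = 1/4
L_1(3/2) = (9/2)/[(6)] = 3/4
Sum: (-9)·(1/4) + 7·(3/4) = 3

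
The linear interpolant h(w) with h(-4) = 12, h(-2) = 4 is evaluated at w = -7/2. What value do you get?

10

Evaluate each Lagrange basis at w = -7/2:
L_0(-7/2) = (-3/2)/[(-2)] = 3/4
L_1(-7/2) = (1/2)/[(2)] = 1/4
Sum: 12·(3/4) + 4·(1/4) = 10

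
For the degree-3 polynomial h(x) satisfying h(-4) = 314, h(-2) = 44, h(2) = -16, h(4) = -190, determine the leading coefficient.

L_0(x) = (x + 2)(x - 2)(x - 4) / [-96] = -(1/96)x^3 + (1/24)x^2 + (1/24)x - 1/6
L_1(x) = (x + 4)(x - 2)(x - 4) / [48] = (1/48)x^3 - (1/24)x^2 - (1/3)x + 2/3
L_2(x) = (x + 4)(x + 2)(x - 4) / [-48] = -(1/48)x^3 - (1/24)x^2 + (1/3)x + 2/3
L_3(x) = (x + 4)(x + 2)(x - 2) / [96] = (1/96)x^3 + (1/24)x^2 - (1/24)x - 1/6
h(x) = 314·L_0 + 44·L_1 + (-16)·L_2 + (-190)·L_3
Only the coefficient of x^3 is needed; take it from each L_i and combine:
314·(-1/96) + 44·(1/48) + (-16)·(-1/48) + (-190)·(1/96) = -4

-4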